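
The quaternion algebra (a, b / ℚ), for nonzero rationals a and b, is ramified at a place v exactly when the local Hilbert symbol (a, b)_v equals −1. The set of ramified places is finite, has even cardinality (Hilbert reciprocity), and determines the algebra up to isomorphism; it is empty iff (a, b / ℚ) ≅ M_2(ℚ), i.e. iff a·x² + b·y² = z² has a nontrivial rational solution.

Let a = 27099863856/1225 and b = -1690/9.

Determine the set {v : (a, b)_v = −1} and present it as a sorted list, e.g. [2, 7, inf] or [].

(a, b) ≡ (1113571, -10) mod (ℚ^×)²; places V = {2, 3, 5, 7, 13, 19, 29, 43, 47, ∞}.
(a,b)_47: α=1, u≡46; β=0, v≡42 (mod 47); (46|47)=-1, (42|47)=+1; sign (−1)^0·-1^0·+1^1 = +1.
(a,b)_∞: sgn(1113571)=+, sgn(-10)=−, so +1.
(a,b)_29: α=1, u≡27; β=0, v≡12 (mod 29); (27|29)=-1, (12|29)=-1; sign (−1)^0·-1^0·-1^1 = -1.
(a,b)_5: α=-2, u≡4; β=1, v≡3 (mod 5); (4|5)=+1, (3|5)=-1; sign (−1)^0·+1^1·-1^-2 = +1.
(a,b)_7: α=-2, u≡4; β=0, v≡2 (mod 7); (4|7)=+1, (2|7)=+1; sign (−1)^0·+1^0·+1^-2 = +1.
(a,b)_2: α=4, β=1; u≡3, v≡3 (mod 8); ε(u)ε(v)=1·1, αω(v)=4·1, βω(u)=1·1; sum ≡ 0  ⇒  +1.
(a,b)_13: α=2, u≡10; β=2, v≡9 (mod 13); (10|13)=+1, (9|13)=+1; sign (−1)^0·+1^2·+1^2 = +1.
(a,b)_43: α=1, u≡1; β=0, v≡32 (mod 43); (1|43)=+1, (32|43)=-1; sign (−1)^0·+1^0·-1^1 = -1.
(a,b)_19: α=1, u≡2; β=0, v≡17 (mod 19); (2|19)=-1, (17|19)=+1; sign (−1)^0·-1^0·+1^1 = +1.
(a,b)_3: α=2, u≡1; β=-2, v≡2 (mod 3); (1|3)=+1, (2|3)=-1; sign (−1)^0·+1^-2·-1^2 = +1.
Ram(1113571, -10) = {29, 43}; no ℚ_29-point on the conic.

[29, 43]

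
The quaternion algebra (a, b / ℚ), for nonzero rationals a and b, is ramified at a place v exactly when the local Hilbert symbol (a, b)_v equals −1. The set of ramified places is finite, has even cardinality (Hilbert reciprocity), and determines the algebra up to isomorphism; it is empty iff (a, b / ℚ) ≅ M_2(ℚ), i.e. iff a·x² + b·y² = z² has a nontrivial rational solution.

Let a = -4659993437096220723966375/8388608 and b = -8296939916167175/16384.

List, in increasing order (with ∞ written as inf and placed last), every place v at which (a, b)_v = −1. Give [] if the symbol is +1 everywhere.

[5, 19, 23, inf]

Mod squares: a ≡ -190, b ≡ -23. Check v ∈ {∞, 2, 3, 5, 7, 13, 19, 23}.
v=7: a=7^2·(≡5), b=7^2·(≡6) mod 7; (5|7)=-1, (6|7)=-1; (−1)^{2·2·3}·(-1)^2·(-1)^2 = +1.
v=5: a=5^3·(≡3), b=5^2·(≡2) mod 5; (3|5)=-1, (2|5)=-1; (−1)^{3·2·2}·(-1)^2·(-1)^3 = -1.
v=3: a=3^2·(≡2), b=3^0·(≡1) mod 3; (2|3)=-1, (1|3)=+1; (−1)^{2·0·1}·(-1)^0·(+1)^2 = +1.
v=19: a=19^3·(≡17), b=19^2·(≡18) mod 19; (17|19)=+1, (18|19)=-1; (−1)^{3·2·9}·(+1)^2·(-1)^3 = -1.
v=∞: -190 < 0 and -23 < 0  ⇒  (a,b)_∞ = -1.
v=23: a=23^2·(≡11), b=23^1·(≡22) mod 23; (11|23)=-1, (22|23)=-1; (−1)^{2·1·11}·(-1)^1·(-1)^2 = -1.
v=13: a=13^12·(≡8), b=13^8·(≡3) mod 13; (8|13)=-1, (3|13)=+1; (−1)^{12·8·6}·(-1)^8·(+1)^12 = +1.
v=2: v_2(a)=-23, v_2(b)=-14; units ≡ 1, 1 (mod 8); ε·ε+αω+βω = 0·0+-23·0+-14·0 ≡ 0  ⇒  (a,b)_2 = +1.
Ram(-190, -23) = {5, 19, 23, ∞}; no ℚ_5-point on the conic.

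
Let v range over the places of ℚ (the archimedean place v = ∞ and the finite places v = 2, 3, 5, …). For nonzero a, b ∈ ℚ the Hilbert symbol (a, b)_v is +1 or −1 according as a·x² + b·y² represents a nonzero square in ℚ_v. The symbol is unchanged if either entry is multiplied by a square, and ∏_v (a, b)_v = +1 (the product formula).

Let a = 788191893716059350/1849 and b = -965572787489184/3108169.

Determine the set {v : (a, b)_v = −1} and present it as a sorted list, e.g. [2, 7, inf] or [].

[2, 7, 29, 37, 47, 53]

Mod squares: a ≡ 5345686, b ≡ -48716346. Check v ∈ {∞, 2, 3, 5, 7, 23, 29, 37, 41, 43, 47, 53}.
v=37: a=37^1·(≡7), b=37^1·(≡6) mod 37; (7|37)=+1, (6|37)=-1; (−1)^{1·1·18}·(+1)^1·(-1)^1 = -1.
v=5: a=5^2·(≡1), b=5^0·(≡4) mod 5; (1|5)=+1, (4|5)=+1; (−1)^{2·0·2}·(+1)^0·(+1)^2 = +1.
v=2: v_2(a)=1, v_2(b)=5; units ≡ 3, 3 (mod 8); ε·ε+αω+βω = 1·1+1·1+5·1 ≡ 1  ⇒  (a,b)_2 = -1.
v=53: a=53^3·(≡31), b=53^2·(≡41) mod 53; (31|53)=-1, (41|53)=-1; (−1)^{3·2·26}·(-1)^2·(-1)^3 = -1.
v=3: a=3^4·(≡1), b=3^3·(≡2) mod 3; (1|3)=+1, (2|3)=-1; (−1)^{4·3·1}·(+1)^3·(-1)^4 = +1.
v=43: a=43^-2·(≡42), b=43^-2·(≡4) mod 43; (42|43)=-1, (4|43)=+1; (−1)^{-2·-2·21}·(-1)^-2·(+1)^-2 = +1.
v=23: a=23^2·(≡3), b=23^1·(≡19) mod 23; (3|23)=+1, (19|23)=-1; (−1)^{2·1·11}·(+1)^1·(-1)^2 = +1.
v=29: a=29^1·(≡2), b=29^1·(≡20) mod 29; (2|29)=-1, (20|29)=+1; (−1)^{1·1·14}·(-1)^1·(+1)^1 = -1.
v=41: a=41^0·(≡22), b=41^-2·(≡9) mod 41; (22|41)=-1, (9|41)=+1; (−1)^{0·-2·20}·(-1)^-2·(+1)^0 = +1.
v=7: a=7^2·(≡6), b=7^3·(≡6) mod 7; (6|7)=-1, (6|7)=-1; (−1)^{2·3·3}·(-1)^3·(-1)^2 = -1.
v=∞: 5345686 > 0 and -48716346 < 0  ⇒  (a,b)_∞ = +1.
v=47: a=47^1·(≡38), b=47^1·(≡31) mod 47; (38|47)=-1, (31|47)=-1; (−1)^{1·1·23}·(-1)^1·(-1)^1 = -1.
Ram(5345686, -48716346) = {2, 7, 29, 37, 47, 53}; no ℚ_2-point on the conic.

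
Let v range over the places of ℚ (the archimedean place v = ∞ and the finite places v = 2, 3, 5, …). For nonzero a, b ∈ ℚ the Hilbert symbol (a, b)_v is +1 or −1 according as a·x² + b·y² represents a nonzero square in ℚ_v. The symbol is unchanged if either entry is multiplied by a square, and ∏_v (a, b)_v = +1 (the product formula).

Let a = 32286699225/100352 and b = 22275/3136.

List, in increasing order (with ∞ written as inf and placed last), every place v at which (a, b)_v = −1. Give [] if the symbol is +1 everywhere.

[2, 11]

Mod squares: a ≡ 2, b ≡ 11. Check v ∈ {∞, 2, 3, 5, 7, 11}.
v=2: v_2(a)=-11, v_2(b)=-6; units ≡ 1, 3 (mod 8); ε·ε+αω+βω = 0·1+-11·1+-6·0 ≡ 1  ⇒  (a,b)_2 = -1.
v=5: a=5^2·(≡2), b=5^2·(≡1) mod 5; (2|5)=-1, (1|5)=+1; (−1)^{2·2·2}·(-1)^2·(+1)^2 = +1.
v=∞: 2 > 0 and 11 > 0  ⇒  (a,b)_∞ = +1.
v=3: a=3^6·(≡2), b=3^4·(≡2) mod 3; (2|3)=-1, (2|3)=-1; (−1)^{6·4·1}·(-1)^4·(-1)^6 = +1.
v=11: a=11^6·(≡2), b=11^1·(≡1) mod 11; (2|11)=-1, (1|11)=+1; (−1)^{6·1·5}·(-1)^1·(+1)^6 = -1.
v=7: a=7^-2·(≡1), b=7^-2·(≡1) mod 7; (1|7)=+1, (1|7)=+1; (−1)^{-2·-2·3}·(+1)^-2·(+1)^-2 = +1.
Ram(2, 11) = {2, 11}; no ℚ_2-point on the conic.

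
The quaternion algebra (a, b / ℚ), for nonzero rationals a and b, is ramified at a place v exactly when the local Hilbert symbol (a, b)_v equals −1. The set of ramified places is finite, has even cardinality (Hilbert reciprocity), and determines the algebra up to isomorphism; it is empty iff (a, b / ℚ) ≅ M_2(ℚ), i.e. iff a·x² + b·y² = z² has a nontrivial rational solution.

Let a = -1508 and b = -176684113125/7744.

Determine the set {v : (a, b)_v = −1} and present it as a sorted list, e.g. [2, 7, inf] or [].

[2, 17, 29, inf]

(a, b) ≡ (-377, -221) mod (ℚ^×)²; places V = {2, 3, 5, 11, 13, 17, 29, ∞}.
(a,b)_3: α=0, u≡1; β=2, v≡1 (mod 3); (1|3)=+1, (1|3)=+1; sign (−1)^0·+1^2·+1^0 = +1.
(a,b)_11: α=0, u≡10; β=-2, v≡7 (mod 11); (10|11)=-1, (7|11)=-1; sign (−1)^0·-1^-2·-1^0 = +1.
(a,b)_17: α=0, u≡5; β=1, v≡9 (mod 17); (5|17)=-1, (9|17)=+1; sign (−1)^0·-1^1·+1^0 = -1.
(a,b)_13: α=1, u≡1; β=3, v≡3 (mod 13); (1|13)=+1, (3|13)=+1; sign (−1)^0·+1^3·+1^1 = +1.
(a,b)_29: α=1, u≡6; β=2, v≡26 (mod 29); (6|29)=+1, (26|29)=-1; sign (−1)^0·+1^2·-1^1 = -1.
(a,b)_2: α=2, β=-6; u≡7, v≡3 (mod 8); ε(u)ε(v)=1·1, αω(v)=2·1, βω(u)=-6·0; sum ≡ 1  ⇒  -1.
(a,b)_∞: sgn(-377)=−, sgn(-221)=−, so -1.
(a,b)_5: α=0, u≡2; β=4, v≡1 (mod 5); (2|5)=-1, (1|5)=+1; sign (−1)^0·-1^4·+1^0 = +1.
|Ram(-377, -221)| = 4, even; anisotropic at {2, 17, 29, ∞}.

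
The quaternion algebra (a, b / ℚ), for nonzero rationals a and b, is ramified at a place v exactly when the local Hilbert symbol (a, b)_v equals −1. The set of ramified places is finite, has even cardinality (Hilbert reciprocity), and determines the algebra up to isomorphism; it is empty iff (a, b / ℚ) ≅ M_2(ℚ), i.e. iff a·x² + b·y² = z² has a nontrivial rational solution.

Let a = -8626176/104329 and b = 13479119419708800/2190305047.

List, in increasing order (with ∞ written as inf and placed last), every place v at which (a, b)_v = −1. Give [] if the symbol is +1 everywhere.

(a, b) ≡ (-26, 154) mod (ℚ^×)²; places V = {2, 3, 5, 7, 11, 13, 17, 19, 41, 43, ∞}.
(a,b)_7: α=0, u≡1; β=-5, v≡2 (mod 7); (1|7)=+1, (2|7)=+1; sign (−1)^0·+1^-5·+1^0 = +1.
(a,b)_3: α=4, u≡1; β=6, v≡1 (mod 3); (1|3)=+1, (1|3)=+1; sign (−1)^0·+1^6·+1^4 = +1.
(a,b)_∞: sgn(-26)=−, sgn(154)=+, so +1.
(a,b)_11: α=0, u≡7; β=1, v≡5 (mod 11); (7|11)=-1, (5|11)=+1; sign (−1)^0·-1^1·+1^0 = -1.
(a,b)_19: α=-2, u≡13; β=-4, v≡13 (mod 19); (13|19)=-1, (13|19)=-1; sign (−1)^0·-1^-4·-1^-2 = +1.
(a,b)_17: α=-2, u≡8; β=0, v≡4 (mod 17); (8|17)=+1, (4|17)=+1; sign (−1)^0·+1^0·+1^-2 = +1.
(a,b)_5: α=0, u≡1; β=2, v≡1 (mod 5); (1|5)=+1, (1|5)=+1; sign (−1)^0·+1^2·+1^0 = +1.
(a,b)_2: α=13, β=7; u≡3, v≡5 (mod 8); ε(u)ε(v)=1·0, αω(v)=13·1, βω(u)=7·1; sum ≡ 0  ⇒  +1.
(a,b)_13: α=1, u≡5; β=2, v≡7 (mod 13); (5|13)=-1, (7|13)=-1; sign (−1)^0·-1^2·-1^1 = -1.
(a,b)_41: α=0, u≡27; β=2, v≡36 (mod 41); (27|41)=-1, (36|41)=+1; sign (−1)^0·-1^2·+1^0 = +1.
(a,b)_43: α=0, u≡1; β=2, v≡23 (mod 43); (1|43)=+1, (23|43)=+1; sign (−1)^0·+1^2·+1^0 = +1.
Ram(-26, 154) = {11, 13}; no ℚ_11-point on the conic.

[11, 13]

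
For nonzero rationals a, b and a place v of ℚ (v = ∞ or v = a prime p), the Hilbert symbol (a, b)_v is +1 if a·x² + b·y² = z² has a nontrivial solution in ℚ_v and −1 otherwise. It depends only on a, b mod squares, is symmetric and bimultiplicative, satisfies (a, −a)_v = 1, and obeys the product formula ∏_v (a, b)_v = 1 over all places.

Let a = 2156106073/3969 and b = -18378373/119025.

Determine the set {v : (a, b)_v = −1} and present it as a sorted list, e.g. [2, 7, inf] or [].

Mod squares: a ≡ 3553, b ≡ -13. Check v ∈ {∞, 2, 3, 5, 7, 11, 13, 17, 19, 23, 29, 41}.
v=23: a=23^0·(≡20), b=23^-2·(≡17) mod 23; (20|23)=-1, (17|23)=-1; (−1)^{0·-2·11}·(-1)^-2·(-1)^0 = +1.
v=3: a=3^-4·(≡1), b=3^-2·(≡2) mod 3; (1|3)=+1, (2|3)=-1; (−1)^{-4·-2·1}·(+1)^-2·(-1)^-4 = +1.
v=5: a=5^0·(≡2), b=5^-2·(≡2) mod 5; (2|5)=-1, (2|5)=-1; (−1)^{0·-2·2}·(-1)^-2·(-1)^0 = +1.
v=29: a=29^0·(≡27), b=29^2·(≡24) mod 29; (27|29)=-1, (24|29)=+1; (−1)^{0·2·14}·(-1)^2·(+1)^0 = +1.
v=41: a=41^2·(≡27), b=41^2·(≡7) mod 41; (27|41)=-1, (7|41)=-1; (−1)^{2·2·20}·(-1)^2·(-1)^2 = +1.
v=∞: 3553 > 0 and -13 < 0  ⇒  (a,b)_∞ = +1.
v=11: a=11^1·(≡3), b=11^0·(≡4) mod 11; (3|11)=+1, (4|11)=+1; (−1)^{1·0·5}·(+1)^0·(+1)^1 = +1.
v=2: v_2(a)=0, v_2(b)=0; units ≡ 1, 3 (mod 8); ε·ε+αω+βω = 0·1+0·1+0·0 ≡ 0  ⇒  (a,b)_2 = +1.
v=19: a=19^3·(≡4), b=19^0·(≡11) mod 19; (4|19)=+1, (11|19)=+1; (−1)^{3·0·9}·(+1)^0·(+1)^3 = +1.
v=7: a=7^-2·(≡4), b=7^0·(≡2) mod 7; (4|7)=+1, (2|7)=+1; (−1)^{-2·0·3}·(+1)^0·(+1)^-2 = +1.
v=13: a=13^0·(≡1), b=13^1·(≡12) mod 13; (1|13)=+1, (12|13)=+1; (−1)^{0·1·6}·(+1)^1·(+1)^0 = +1.
v=17: a=17^1·(≡12), b=17^0·(≡9) mod 17; (12|17)=-1, (9|17)=+1; (−1)^{1·0·8}·(-1)^0·(+1)^1 = +1.
Every local symbol is +1, so the conic 3553·x² + -13·y² = z² has ℚ_v-points for all v and hence a ℚ-point; (a, b / ℚ) ≅ M_2(ℚ).

[]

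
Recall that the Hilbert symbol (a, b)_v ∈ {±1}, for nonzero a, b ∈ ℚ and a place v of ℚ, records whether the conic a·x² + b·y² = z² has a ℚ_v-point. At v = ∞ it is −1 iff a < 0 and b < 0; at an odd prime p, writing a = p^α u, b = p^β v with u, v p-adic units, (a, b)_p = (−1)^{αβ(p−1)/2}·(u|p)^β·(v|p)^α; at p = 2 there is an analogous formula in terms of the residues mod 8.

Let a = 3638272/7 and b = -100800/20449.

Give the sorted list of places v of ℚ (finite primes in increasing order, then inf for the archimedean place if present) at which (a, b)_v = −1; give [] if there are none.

[17, 19]

Mod squares: a ≡ 24871, b ≡ -7. Check v ∈ {∞, 2, 3, 5, 7, 11, 13, 17, 19}.
v=17: a=17^1·(≡15), b=17^0·(≡12) mod 17; (15|17)=+1, (12|17)=-1; (−1)^{1·0·8}·(+1)^0·(-1)^1 = -1.
v=5: a=5^0·(≡1), b=5^2·(≡2) mod 5; (1|5)=+1, (2|5)=-1; (−1)^{0·2·2}·(+1)^2·(-1)^0 = +1.
v=2: v_2(a)=10, v_2(b)=6; units ≡ 7, 1 (mod 8); ε·ε+αω+βω = 1·0+10·0+6·0 ≡ 0  ⇒  (a,b)_2 = +1.
v=3: a=3^0·(≡1), b=3^2·(≡2) mod 3; (1|3)=+1, (2|3)=-1; (−1)^{0·2·1}·(+1)^2·(-1)^0 = +1.
v=∞: 24871 > 0 and -7 < 0  ⇒  (a,b)_∞ = +1.
v=13: a=13^0·(≡2), b=13^-2·(≡7) mod 13; (2|13)=-1, (7|13)=-1; (−1)^{0·-2·6}·(-1)^-2·(-1)^0 = +1.
v=19: a=19^1·(≡9), b=19^0·(≡18) mod 19; (9|19)=+1, (18|19)=-1; (−1)^{1·0·9}·(+1)^0·(-1)^1 = -1.
v=7: a=7^-1·(≡1), b=7^1·(≡3) mod 7; (1|7)=+1, (3|7)=-1; (−1)^{-1·1·3}·(+1)^1·(-1)^-1 = +1.
v=11: a=11^1·(≡10), b=11^-2·(≡1) mod 11; (10|11)=-1, (1|11)=+1; (−1)^{1·-2·5}·(-1)^-2·(+1)^1 = +1.
Ram(24871, -7) = {17, 19}; no ℚ_17-point on the conic.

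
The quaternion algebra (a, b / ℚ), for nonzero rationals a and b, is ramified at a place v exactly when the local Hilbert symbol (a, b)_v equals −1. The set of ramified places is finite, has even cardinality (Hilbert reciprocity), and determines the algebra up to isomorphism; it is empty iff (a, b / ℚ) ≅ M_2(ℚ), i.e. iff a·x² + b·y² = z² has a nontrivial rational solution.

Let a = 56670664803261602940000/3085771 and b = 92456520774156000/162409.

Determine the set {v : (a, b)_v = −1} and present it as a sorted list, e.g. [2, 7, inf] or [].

[7, 11, 17, 37]

(a, b) ≡ (448514, 7212590) mod (ℚ^×)²; places V = {2, 3, 5, 7, 11, 13, 17, 19, 23, 29, 31, 37, ∞}.
(a,b)_7: α=2, u≡6; β=1, v≡3 (mod 7); (6|7)=-1, (3|7)=-1; sign (−1)^0·-1^1·-1^2 = -1.
(a,b)_17: α=4, u≡3; β=3, v≡2 (mod 17); (3|17)=-1, (2|17)=+1; sign (−1)^0·-1^3·+1^4 = -1.
(a,b)_19: α=-1, u≡3; β=1, v≡16 (mod 19); (3|19)=-1, (16|19)=+1; sign (−1)^1·-1^1·+1^-1 = +1.
(a,b)_13: α=-2, u≡9; β=-2, v≡6 (mod 13); (9|13)=+1, (6|13)=-1; sign (−1)^0·+1^-2·-1^-2 = +1.
(a,b)_5: α=4, u≡4; β=3, v≡2 (mod 5); (4|5)=+1, (2|5)=-1; sign (−1)^0·+1^3·-1^4 = +1.
(a,b)_3: α=4, u≡2; β=4, v≡2 (mod 3); (2|3)=-1, (2|3)=-1; sign (−1)^0·-1^4·-1^4 = +1.
(a,b)_31: α=-2, u≡27; β=-2, v≡23 (mod 31); (27|31)=-1, (23|31)=-1; sign (−1)^0·-1^-2·-1^-2 = +1.
(a,b)_2: α=5, β=5; u≡1, v≡7 (mod 8); ε(u)ε(v)=0·1, αω(v)=5·0, βω(u)=5·0; sum ≡ 0  ⇒  +1.
(a,b)_∞: sgn(448514)=+, sgn(7212590)=+, so +1.
(a,b)_37: α=3, u≡13; β=2, v≡20 (mod 37); (13|37)=-1, (20|37)=-1; sign (−1)^0·-1^2·-1^3 = -1.
(a,b)_23: α=2, u≡10; β=0, v≡17 (mod 23); (10|23)=-1, (17|23)=-1; sign (−1)^0·-1^0·-1^2 = +1.
(a,b)_11: α=1, u≡6; β=1, v≡8 (mod 11); (6|11)=-1, (8|11)=-1; sign (−1)^1·-1^1·-1^1 = -1.
(a,b)_29: α=1, u≡20; β=1, v≡1 (mod 29); (20|29)=+1, (1|29)=+1; sign (−1)^0·+1^1·+1^1 = +1.
Ram(448514, 7212590) = {7, 11, 17, 37}; no ℚ_7-point on the conic.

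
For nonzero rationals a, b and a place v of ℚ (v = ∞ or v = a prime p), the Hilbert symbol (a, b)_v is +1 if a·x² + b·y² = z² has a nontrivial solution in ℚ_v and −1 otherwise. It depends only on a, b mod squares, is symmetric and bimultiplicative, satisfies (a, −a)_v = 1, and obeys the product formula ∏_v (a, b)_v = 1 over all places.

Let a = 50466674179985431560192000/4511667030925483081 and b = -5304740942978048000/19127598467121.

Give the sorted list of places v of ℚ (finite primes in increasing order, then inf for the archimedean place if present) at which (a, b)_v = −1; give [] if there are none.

(a, b) ≡ (1155, -1430) mod (ℚ^×)²; places V = {2, 3, 5, 7, 11, 13, 31, 37, 41, 47, ∞}.
(a,b)_2: α=18, β=13; u≡3, v≡5 (mod 8); ε(u)ε(v)=1·0, αω(v)=18·1, βω(u)=13·1; sum ≡ 1  ⇒  -1.
(a,b)_∞: sgn(1155)=+, sgn(-1430)=−, so +1.
(a,b)_5: α=3, u≡1; β=3, v≡1 (mod 5); (1|5)=+1, (1|5)=+1; sign (−1)^0·+1^3·+1^3 = +1.
(a,b)_41: α=-2, u≡35; β=-2, v≡33 (mod 41); (35|41)=-1, (33|41)=+1; sign (−1)^0·-1^-2·+1^-2 = +1.
(a,b)_7: α=1, u≡1; β=0, v≡3 (mod 7); (1|7)=+1, (3|7)=-1; sign (−1)^0·+1^0·-1^1 = -1.
(a,b)_13: α=4, u≡5; β=3, v≡2 (mod 13); (5|13)=-1, (2|13)=-1; sign (−1)^0·-1^3·-1^4 = -1.
(a,b)_47: α=-2, u≡9; β=0, v≡21 (mod 47); (9|47)=+1, (21|47)=+1; sign (−1)^0·+1^0·+1^-2 = +1.
(a,b)_3: α=3, u≡1; β=-2, v≡1 (mod 3); (1|3)=+1, (1|3)=+1; sign (−1)^0·+1^-2·+1^3 = +1.
(a,b)_11: α=11, u≡8; β=9, v≡8 (mod 11); (8|11)=-1, (8|11)=-1; sign (−1)^1·-1^9·-1^11 = -1.
(a,b)_37: α=-2, u≡14; β=-2, v≡5 (mod 37); (14|37)=-1, (5|37)=-1; sign (−1)^0·-1^-2·-1^-2 = +1.
(a,b)_31: α=-6, u≡25; β=-4, v≡17 (mod 31); (25|31)=+1, (17|31)=-1; sign (−1)^0·+1^-4·-1^-6 = +1.
Ram(1155, -1430) = {2, 7, 11, 13}; no ℚ_2-point on the conic.

[2, 7, 11, 13]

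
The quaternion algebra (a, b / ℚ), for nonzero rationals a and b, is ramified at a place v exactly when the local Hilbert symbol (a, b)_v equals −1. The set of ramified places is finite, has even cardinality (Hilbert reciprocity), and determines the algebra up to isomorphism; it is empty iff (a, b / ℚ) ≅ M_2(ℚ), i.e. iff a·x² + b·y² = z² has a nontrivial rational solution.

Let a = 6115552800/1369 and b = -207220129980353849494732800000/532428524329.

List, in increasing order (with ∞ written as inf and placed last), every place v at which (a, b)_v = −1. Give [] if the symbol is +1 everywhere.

(a, b) ≡ (312018, -255) mod (ℚ^×)²; places V = {2, 3, 5, 7, 13, 17, 19, 23, 37, 41, ∞}.
(a,b)_5: α=2, u≡3; β=5, v≡1 (mod 5); (3|5)=-1, (1|5)=+1; sign (−1)^0·-1^5·+1^2 = -1.
(a,b)_2: α=5, β=20; u≡1, v≡1 (mod 8); ε(u)ε(v)=0·0, αω(v)=5·0, βω(u)=20·0; sum ≡ 0  ⇒  +1.
(a,b)_13: α=0, u≡8; β=-2, v≡5 (mod 13); (8|13)=-1, (5|13)=-1; sign (−1)^0·-1^-2·-1^0 = +1.
(a,b)_37: α=-2, u≡30; β=-4, v≡3 (mod 37); (30|37)=+1, (3|37)=+1; sign (−1)^0·+1^-4·+1^-2 = +1.
(a,b)_23: α=1, u≡14; β=4, v≡14 (mod 23); (14|23)=-1, (14|23)=-1; sign (−1)^0·-1^4·-1^1 = -1.
(a,b)_17: α=1, u≡12; β=3, v≡2 (mod 17); (12|17)=-1, (2|17)=+1; sign (−1)^0·-1^3·+1^1 = -1.
(a,b)_3: α=1, u≡2; β=1, v≡2 (mod 3); (2|3)=-1, (2|3)=-1; sign (−1)^1·-1^1·-1^1 = -1.
(a,b)_∞: sgn(312018)=+, sgn(-255)=−, so +1.
(a,b)_7: α=3, u≡3; β=6, v≡2 (mod 7); (3|7)=-1, (2|7)=+1; sign (−1)^0·-1^6·+1^3 = +1.
(a,b)_41: α=0, u≡1; β=-2, v≡31 (mod 41); (1|41)=+1, (31|41)=+1; sign (−1)^0·+1^-2·+1^0 = +1.
(a,b)_19: α=1, u≡9; β=4, v≡5 (mod 19); (9|19)=+1, (5|19)=+1; sign (−1)^0·+1^4·+1^1 = +1.
|Ram(312018, -255)| = 4, even; anisotropic at {3, 5, 17, 23}.

[3, 5, 17, 23]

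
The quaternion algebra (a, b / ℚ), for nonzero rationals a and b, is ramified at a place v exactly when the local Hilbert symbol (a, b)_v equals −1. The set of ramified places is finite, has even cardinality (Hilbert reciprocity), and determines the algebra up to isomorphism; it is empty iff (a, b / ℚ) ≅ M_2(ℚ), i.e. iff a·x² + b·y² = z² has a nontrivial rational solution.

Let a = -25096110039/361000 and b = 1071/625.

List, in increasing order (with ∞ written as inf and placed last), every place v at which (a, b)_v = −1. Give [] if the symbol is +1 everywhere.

Mod squares: a ≡ -24310, b ≡ 119. Check v ∈ {∞, 2, 3, 5, 7, 11, 13, 17, 19}.
v=7: a=7^2·(≡1), b=7^1·(≡3) mod 7; (1|7)=+1, (3|7)=-1; (−1)^{2·1·3}·(+1)^1·(-1)^2 = +1.
v=2: v_2(a)=-3, v_2(b)=0; units ≡ 5, 7 (mod 8); ε·ε+αω+βω = 0·1+-3·0+0·1 ≡ 0  ⇒  (a,b)_2 = +1.
v=17: a=17^3·(≡8), b=17^1·(≡14) mod 17; (8|17)=+1, (14|17)=-1; (−1)^{3·1·8}·(+1)^1·(-1)^3 = -1.
v=5: a=5^-3·(≡2), b=5^-4·(≡1) mod 5; (2|5)=-1, (1|5)=+1; (−1)^{-3·-4·2}·(-1)^-4·(+1)^-3 = +1.
v=∞: -24310 < 0 and 119 > 0  ⇒  (a,b)_∞ = +1.
v=3: a=3^6·(≡2), b=3^2·(≡2) mod 3; (2|3)=-1, (2|3)=-1; (−1)^{6·2·1}·(-1)^2·(-1)^6 = +1.
v=19: a=19^-2·(≡13), b=19^0·(≡6) mod 19; (13|19)=-1, (6|19)=+1; (−1)^{-2·0·9}·(-1)^0·(+1)^-2 = +1.
v=13: a=13^1·(≡2), b=13^0·(≡5) mod 13; (2|13)=-1, (5|13)=-1; (−1)^{1·0·6}·(-1)^0·(-1)^1 = -1.
v=11: a=11^1·(≡5), b=11^0·(≡9) mod 11; (5|11)=+1, (9|11)=+1; (−1)^{1·0·5}·(+1)^0·(+1)^1 = +1.
|Ram(-24310, 119)| = 2, even; anisotropic at {13, 17}.

[13, 17]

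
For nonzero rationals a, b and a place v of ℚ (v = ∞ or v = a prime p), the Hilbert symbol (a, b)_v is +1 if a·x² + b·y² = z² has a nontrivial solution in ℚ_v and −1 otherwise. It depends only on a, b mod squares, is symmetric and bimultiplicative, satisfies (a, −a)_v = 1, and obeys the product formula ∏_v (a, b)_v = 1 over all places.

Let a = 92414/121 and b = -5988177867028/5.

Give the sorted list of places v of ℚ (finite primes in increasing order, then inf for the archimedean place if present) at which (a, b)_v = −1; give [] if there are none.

(a, b) ≡ (1886, -171785) mod (ℚ^×)²; places V = {2, 5, 7, 11, 17, 23, 41, 43, 47, ∞}.
(a,b)_11: α=-2, u≡3; β=0, v≡10 (mod 11); (3|11)=+1, (10|11)=-1; sign (−1)^0·+1^0·-1^-2 = +1.
(a,b)_7: α=2, u≡5; β=2, v≡1 (mod 7); (5|7)=-1, (1|7)=+1; sign (−1)^0·-1^2·+1^2 = +1.
(a,b)_5: α=0, u≡4; β=-1, v≡2 (mod 5); (4|5)=+1, (2|5)=-1; sign (−1)^0·+1^-1·-1^0 = +1.
(a,b)_2: α=1, β=2; u≡7, v≡7 (mod 8); ε(u)ε(v)=1·1, αω(v)=1·0, βω(u)=2·0; sum ≡ 1  ⇒  -1.
(a,b)_23: α=1, u≡18; β=2, v≡1 (mod 23); (18|23)=+1, (1|23)=+1; sign (−1)^0·+1^2·+1^1 = +1.
(a,b)_17: α=0, u≡1; β=1, v≡6 (mod 17); (1|17)=+1, (6|17)=-1; sign (−1)^0·+1^1·-1^0 = +1.
(a,b)_∞: sgn(1886)=+, sgn(-171785)=−, so +1.
(a,b)_41: α=1, u≡21; β=2, v≡40 (mod 41); (21|41)=+1, (40|41)=+1; sign (−1)^0·+1^2·+1^1 = +1.
(a,b)_47: α=0, u≡37; β=1, v≡11 (mod 47); (37|47)=+1, (11|47)=-1; sign (−1)^0·+1^1·-1^0 = +1.
(a,b)_43: α=0, u≡26; β=1, v≡38 (mod 43); (26|43)=-1, (38|43)=+1; sign (−1)^0·-1^1·+1^0 = -1.
(1886, -171785 / ℚ) ramifies at {2, 43}: a division algebra.

[2, 43]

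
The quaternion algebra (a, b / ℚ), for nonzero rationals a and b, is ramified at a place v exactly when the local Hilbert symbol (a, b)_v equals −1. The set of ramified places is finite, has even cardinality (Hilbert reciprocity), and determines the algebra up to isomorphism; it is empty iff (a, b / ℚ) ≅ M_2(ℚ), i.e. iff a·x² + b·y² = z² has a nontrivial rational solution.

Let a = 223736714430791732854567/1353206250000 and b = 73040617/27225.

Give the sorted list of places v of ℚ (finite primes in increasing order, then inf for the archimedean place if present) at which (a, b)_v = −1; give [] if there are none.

Mod squares: a ≡ 835791, b ≡ 817. Check v ∈ {∞, 2, 3, 5, 11, 13, 19, 23, 31, 43}.
v=3: a=3^-9·(≡2), b=3^-2·(≡1) mod 3; (2|3)=-1, (1|3)=+1; (−1)^{-9·-2·1}·(-1)^-2·(+1)^-9 = +1.
v=11: a=11^-1·(≡5), b=11^-2·(≡9) mod 11; (5|11)=+1, (9|11)=+1; (−1)^{-1·-2·5}·(+1)^-2·(+1)^-1 = +1.
v=∞: 835791 > 0 and 817 > 0  ⇒  (a,b)_∞ = +1.
v=23: a=23^8·(≡21), b=23^2·(≡6) mod 23; (21|23)=-1, (6|23)=+1; (−1)^{8·2·11}·(-1)^2·(+1)^8 = +1.
v=13: a=13^2·(≡8), b=13^2·(≡7) mod 13; (8|13)=-1, (7|13)=-1; (−1)^{2·2·6}·(-1)^2·(-1)^2 = +1.
v=19: a=19^3·(≡9), b=19^1·(≡4) mod 19; (9|19)=+1, (4|19)=+1; (−1)^{3·1·9}·(+1)^1·(+1)^3 = -1.
v=43: a=43^3·(≡14), b=43^1·(≡27) mod 43; (14|43)=+1, (27|43)=-1; (−1)^{3·1·21}·(+1)^1·(-1)^3 = +1.
v=5: a=5^-8·(≡4), b=5^-2·(≡3) mod 5; (4|5)=+1, (3|5)=-1; (−1)^{-8·-2·2}·(+1)^-2·(-1)^-8 = +1.
v=2: v_2(a)=-4, v_2(b)=0; units ≡ 7, 1 (mod 8); ε·ε+αω+βω = 1·0+-4·0+0·0 ≡ 0  ⇒  (a,b)_2 = +1.
v=31: a=31^1·(≡12), b=31^0·(≡13) mod 31; (12|31)=-1, (13|31)=-1; (−1)^{1·0·15}·(-1)^0·(-1)^1 = -1.
(835791, 817 / ℚ) ramifies at {19, 31}: a division algebra.

[19, 31]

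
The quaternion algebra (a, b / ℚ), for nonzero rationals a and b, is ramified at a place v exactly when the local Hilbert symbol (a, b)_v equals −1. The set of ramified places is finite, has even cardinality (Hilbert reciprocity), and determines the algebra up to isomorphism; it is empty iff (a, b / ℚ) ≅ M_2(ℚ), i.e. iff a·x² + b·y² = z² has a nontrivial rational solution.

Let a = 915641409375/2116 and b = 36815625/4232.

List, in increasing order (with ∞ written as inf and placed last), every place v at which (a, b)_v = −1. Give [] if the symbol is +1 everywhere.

Mod squares: a ≡ 95, b ≡ 13090. Check v ∈ {∞, 2, 3, 5, 7, 11, 17, 19, 23}.
v=19: a=19^1·(≡11), b=19^0·(≡2) mod 19; (11|19)=+1, (2|19)=-1; (−1)^{1·0·9}·(+1)^0·(-1)^1 = -1.
v=2: v_2(a)=-2, v_2(b)=-3; units ≡ 7, 1 (mod 8); ε·ε+αω+βω = 1·0+-2·0+-3·0 ≡ 0  ⇒  (a,b)_2 = +1.
v=23: a=23^-2·(≡16), b=23^-2·(≡1) mod 23; (16|23)=+1, (1|23)=+1; (−1)^{-2·-2·11}·(+1)^-2·(+1)^-2 = +1.
v=11: a=11^2·(≡6), b=11^1·(≡6) mod 11; (6|11)=-1, (6|11)=-1; (−1)^{2·1·5}·(-1)^1·(-1)^2 = -1.
v=17: a=17^2·(≡10), b=17^1·(≡5) mod 17; (10|17)=-1, (5|17)=-1; (−1)^{2·1·8}·(-1)^1·(-1)^2 = -1.
v=3: a=3^2·(≡2), b=3^2·(≡1) mod 3; (2|3)=-1, (1|3)=+1; (−1)^{2·2·1}·(-1)^2·(+1)^2 = +1.
v=5: a=5^5·(≡1), b=5^5·(≡3) mod 5; (1|5)=+1, (3|5)=-1; (−1)^{5·5·2}·(+1)^5·(-1)^5 = -1.
v=∞: 95 > 0 and 13090 > 0  ⇒  (a,b)_∞ = +1.
v=7: a=7^2·(≡4), b=7^1·(≡4) mod 7; (4|7)=+1, (4|7)=+1; (−1)^{2·1·3}·(+1)^1·(+1)^2 = +1.
(95, 13090 / ℚ) ramifies at {5, 11, 17, 19}: a division algebra.

[5, 11, 17, 19]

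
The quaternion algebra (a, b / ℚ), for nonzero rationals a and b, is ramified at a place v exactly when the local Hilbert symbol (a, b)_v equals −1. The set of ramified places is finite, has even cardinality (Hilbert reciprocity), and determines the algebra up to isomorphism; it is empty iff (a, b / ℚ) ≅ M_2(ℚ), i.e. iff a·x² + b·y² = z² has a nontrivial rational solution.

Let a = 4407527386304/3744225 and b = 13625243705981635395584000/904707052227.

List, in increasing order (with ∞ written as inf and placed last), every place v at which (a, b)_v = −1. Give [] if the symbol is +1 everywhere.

Mod squares: a ≡ 1739, b ≡ 3255. Check v ∈ {∞, 2, 3, 5, 7, 11, 29, 31, 37, 43, 47}.
v=43: a=43^-2·(≡30), b=43^-4·(≡28) mod 43; (30|43)=-1, (28|43)=-1; (−1)^{-2·-4·21}·(-1)^-4·(-1)^-2 = +1.
v=∞: 1739 > 0 and 3255 > 0  ⇒  (a,b)_∞ = +1.
v=37: a=37^1·(≡21), b=37^2·(≡3) mod 37; (21|37)=+1, (3|37)=+1; (−1)^{1·2·18}·(+1)^2·(+1)^1 = +1.
v=11: a=11^0·(≡9), b=11^-2·(≡2) mod 11; (9|11)=+1, (2|11)=-1; (−1)^{0·-2·5}·(+1)^-2·(-1)^0 = +1.
v=31: a=31^2·(≡22), b=31^3·(≡11) mod 31; (22|31)=-1, (11|31)=-1; (−1)^{2·3·15}·(-1)^3·(-1)^2 = -1.
v=7: a=7^2·(≡3), b=7^3·(≡3) mod 7; (3|7)=-1, (3|7)=-1; (−1)^{2·3·3}·(-1)^3·(-1)^2 = -1.
v=5: a=5^-2·(≡1), b=5^3·(≡1) mod 5; (1|5)=+1, (1|5)=+1; (−1)^{-2·3·2}·(+1)^3·(+1)^-2 = +1.
v=3: a=3^-4·(≡2), b=3^-7·(≡2) mod 3; (2|3)=-1, (2|3)=-1; (−1)^{-4·-7·1}·(-1)^-7·(-1)^-4 = -1.
v=47: a=47^1·(≡32), b=47^2·(≡6) mod 47; (32|47)=+1, (6|47)=+1; (−1)^{1·2·23}·(+1)^2·(+1)^1 = +1.
v=29: a=29^2·(≡7), b=29^2·(≡13) mod 29; (7|29)=+1, (13|29)=+1; (−1)^{2·2·14}·(+1)^2·(+1)^2 = +1.
v=2: v_2(a)=6, v_2(b)=22; units ≡ 3, 7 (mod 8); ε·ε+αω+βω = 1·1+6·0+22·1 ≡ 1  ⇒  (a,b)_2 = -1.
(1739, 3255 / ℚ) ramifies at {2, 3, 7, 31}: a division algebra.

[2, 3, 7, 31]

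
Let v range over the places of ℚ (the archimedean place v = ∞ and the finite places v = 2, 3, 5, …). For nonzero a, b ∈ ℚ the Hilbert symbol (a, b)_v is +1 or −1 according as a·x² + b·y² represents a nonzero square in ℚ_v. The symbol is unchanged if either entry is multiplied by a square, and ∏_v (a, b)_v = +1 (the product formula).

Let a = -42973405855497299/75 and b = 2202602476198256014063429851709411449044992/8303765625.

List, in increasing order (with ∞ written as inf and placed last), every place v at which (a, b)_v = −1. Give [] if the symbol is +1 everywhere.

[2, 31, 37, 47]

Mod squares: a ≡ -1140274473, b ≡ 1065067. Check v ∈ {∞, 2, 3, 5, 7, 13, 17, 23, 31, 37, 43, 47}.
v=31: a=31^2·(≡23), b=31^5·(≡18) mod 31; (23|31)=-1, (18|31)=+1; (−1)^{2·5·15}·(-1)^5·(+1)^2 = -1.
v=7: a=7^6·(≡3), b=7^2·(≡6) mod 7; (3|7)=-1, (6|7)=-1; (−1)^{6·2·3}·(-1)^2·(-1)^6 = +1.
v=37: a=37^1·(≡10), b=37^2·(≡8) mod 37; (10|37)=+1, (8|37)=-1; (−1)^{1·2·18}·(+1)^2·(-1)^1 = -1.
v=2: v_2(a)=0, v_2(b)=16; units ≡ 7, 3 (mod 8); ε·ε+αω+βω = 1·1+0·1+16·0 ≡ 1  ⇒  (a,b)_2 = -1.
v=∞: -1140274473 < 0 and 1065067 > 0  ⇒  (a,b)_∞ = +1.
v=17: a=17^1·(≡7), b=17^3·(≡7) mod 17; (7|17)=-1, (7|17)=-1; (−1)^{1·3·8}·(-1)^3·(-1)^1 = +1.
v=47: a=47^1·(≡12), b=47^3·(≡28) mod 47; (12|47)=+1, (28|47)=+1; (−1)^{1·3·23}·(+1)^3·(+1)^1 = -1.
v=3: a=3^-1·(≡1), b=3^-12·(≡1) mod 3; (1|3)=+1, (1|3)=+1; (−1)^{-1·-12·1}·(+1)^-12·(+1)^-1 = +1.
v=5: a=5^-2·(≡2), b=5^-6·(≡2) mod 5; (2|5)=-1, (2|5)=-1; (−1)^{-2·-6·2}·(-1)^-6·(-1)^-2 = +1.
v=43: a=43^1·(≡26), b=43^3·(≡17) mod 43; (26|43)=-1, (17|43)=+1; (−1)^{1·3·21}·(-1)^3·(+1)^1 = +1.
v=13: a=13^1·(≡9), b=13^8·(≡1) mod 13; (9|13)=+1, (1|13)=+1; (−1)^{1·8·6}·(+1)^8·(+1)^1 = +1.
v=23: a=23^1·(≡18), b=23^2·(≡4) mod 23; (18|23)=+1, (4|23)=+1; (−1)^{1·2·11}·(+1)^2·(+1)^1 = +1.
|Ram(-1140274473, 1065067)| = 4, even; anisotropic at {2, 31, 37, 47}.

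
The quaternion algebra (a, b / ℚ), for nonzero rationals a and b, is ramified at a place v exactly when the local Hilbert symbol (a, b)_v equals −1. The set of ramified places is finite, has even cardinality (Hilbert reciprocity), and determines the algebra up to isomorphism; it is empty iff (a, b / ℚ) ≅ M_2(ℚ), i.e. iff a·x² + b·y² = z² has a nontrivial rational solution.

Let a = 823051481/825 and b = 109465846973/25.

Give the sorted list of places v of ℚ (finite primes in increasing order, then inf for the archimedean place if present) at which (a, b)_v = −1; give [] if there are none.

[3, 7, 11, 19]

Mod squares: a ≡ 5313, b ≡ 437. Check v ∈ {∞, 2, 3, 5, 7, 11, 17, 19, 23}.
v=19: a=19^2·(≡2), b=19^3·(≡6) mod 19; (2|19)=-1, (6|19)=+1; (−1)^{2·3·9}·(-1)^3·(+1)^2 = -1.
v=2: v_2(a)=0, v_2(b)=0; units ≡ 1, 5 (mod 8); ε·ε+αω+βω = 0·0+0·1+0·0 ≡ 0  ⇒  (a,b)_2 = +1.
v=5: a=5^-2·(≡2), b=5^-2·(≡3) mod 5; (2|5)=-1, (3|5)=-1; (−1)^{-2·-2·2}·(-1)^-2·(-1)^-2 = +1.
v=23: a=23^1·(≡16), b=23^1·(≡5) mod 23; (16|23)=+1, (5|23)=-1; (−1)^{1·1·11}·(+1)^1·(-1)^1 = +1.
v=17: a=17^2·(≡8), b=17^2·(≡7) mod 17; (8|17)=+1, (7|17)=-1; (−1)^{2·2·8}·(+1)^2·(-1)^2 = +1.
v=∞: 5313 > 0 and 437 > 0  ⇒  (a,b)_∞ = +1.
v=11: a=11^-1·(≡6), b=11^0·(≡7) mod 11; (6|11)=-1, (7|11)=-1; (−1)^{-1·0·5}·(-1)^0·(-1)^-1 = -1.
v=7: a=7^3·(≡5), b=7^4·(≡6) mod 7; (5|7)=-1, (6|7)=-1; (−1)^{3·4·3}·(-1)^4·(-1)^3 = -1.
v=3: a=3^-1·(≡1), b=3^0·(≡2) mod 3; (1|3)=+1, (2|3)=-1; (−1)^{-1·0·1}·(+1)^0·(-1)^-1 = -1.
Ram(5313, 437) = {3, 7, 11, 19}; no ℚ_3-point on the conic.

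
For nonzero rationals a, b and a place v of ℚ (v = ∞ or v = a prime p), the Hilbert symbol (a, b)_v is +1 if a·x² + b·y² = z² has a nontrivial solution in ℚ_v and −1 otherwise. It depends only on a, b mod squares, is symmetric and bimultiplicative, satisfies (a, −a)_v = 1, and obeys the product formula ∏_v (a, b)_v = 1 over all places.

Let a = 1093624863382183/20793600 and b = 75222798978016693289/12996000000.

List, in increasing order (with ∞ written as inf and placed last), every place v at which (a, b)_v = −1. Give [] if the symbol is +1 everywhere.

[11, 41]

(a, b) ≡ (16687, 41) mod (ℚ^×)²; places V = {2, 3, 5, 11, 13, 17, 19, 37, 41, ∞}.
(a,b)_17: α=2, u≡12; β=2, v≡14 (mod 17); (12|17)=-1, (14|17)=-1; sign (−1)^0·-1^2·-1^2 = +1.
(a,b)_5: α=-2, u≡2; β=-6, v≡1 (mod 5); (2|5)=-1, (1|5)=+1; sign (−1)^0·-1^-6·+1^-2 = +1.
(a,b)_19: α=-2, u≡11; β=-2, v≡12 (mod 19); (11|19)=+1, (12|19)=-1; sign (−1)^0·+1^-2·-1^-2 = +1.
(a,b)_37: α=5, u≡4; β=6, v≡28 (mod 37); (4|37)=+1, (28|37)=+1; sign (−1)^0·+1^6·+1^5 = +1.
(a,b)_41: α=1, u≡3; β=1, v≡16 (mod 41); (3|41)=-1, (16|41)=+1; sign (−1)^0·-1^1·+1^1 = -1.
(a,b)_2: α=-8, β=-8; u≡7, v≡1 (mod 8); ε(u)ε(v)=1·0, αω(v)=-8·0, βω(u)=-8·0; sum ≡ 0  ⇒  +1.
(a,b)_13: α=0, u≡6; β=2, v≡11 (mod 13); (6|13)=-1, (11|13)=-1; sign (−1)^0·-1^2·-1^0 = +1.
(a,b)_11: α=3, u≡8; β=4, v≡2 (mod 11); (8|11)=-1, (2|11)=-1; sign (−1)^0·-1^4·-1^3 = -1.
(a,b)_∞: sgn(16687)=+, sgn(41)=+, so +1.
(a,b)_3: α=-2, u≡1; β=-2, v≡2 (mod 3); (1|3)=+1, (2|3)=-1; sign (−1)^0·+1^-2·-1^-2 = +1.
|Ram(16687, 41)| = 2, even; anisotropic at {11, 41}.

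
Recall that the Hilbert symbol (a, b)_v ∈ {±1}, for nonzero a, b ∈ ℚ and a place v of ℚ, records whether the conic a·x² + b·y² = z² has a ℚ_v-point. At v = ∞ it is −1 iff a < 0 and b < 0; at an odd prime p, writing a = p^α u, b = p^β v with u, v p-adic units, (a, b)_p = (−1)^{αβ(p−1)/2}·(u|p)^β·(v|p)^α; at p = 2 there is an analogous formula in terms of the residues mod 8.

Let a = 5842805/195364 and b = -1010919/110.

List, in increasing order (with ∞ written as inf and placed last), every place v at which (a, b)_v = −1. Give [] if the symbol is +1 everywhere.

[2, 3, 5, 13]

(a, b) ≡ (5, -4290) mod (ℚ^×)²; places V = {2, 3, 5, 7, 11, 13, 17, 23, 47, ∞}.
(a,b)_17: α=-2, u≡11; β=0, v≡11 (mod 17); (11|17)=-1, (11|17)=-1; sign (−1)^0·-1^0·-1^-2 = +1.
(a,b)_5: α=1, u≡4; β=-1, v≡3 (mod 5); (4|5)=+1, (3|5)=-1; sign (−1)^0·+1^-1·-1^1 = -1.
(a,b)_23: α=2, u≡14; β=2, v≡5 (mod 23); (14|23)=-1, (5|23)=-1; sign (−1)^0·-1^2·-1^2 = +1.
(a,b)_2: α=-2, β=-1; u≡5, v≡7 (mod 8); ε(u)ε(v)=0·1, αω(v)=-2·0, βω(u)=-1·1; sum ≡ 1  ⇒  -1.
(a,b)_7: α=0, u≡3; β=2, v≡1 (mod 7); (3|7)=-1, (1|7)=+1; sign (−1)^0·-1^2·+1^0 = +1.
(a,b)_∞: sgn(5)=+, sgn(-4290)=−, so +1.
(a,b)_13: α=-2, u≡6; β=1, v≡7 (mod 13); (6|13)=-1, (7|13)=-1; sign (−1)^0·-1^1·-1^-2 = -1.
(a,b)_11: α=0, u≡3; β=-1, v≡8 (mod 11); (3|11)=+1, (8|11)=-1; sign (−1)^0·+1^-1·-1^0 = +1.
(a,b)_47: α=2, u≡43; β=0, v≡12 (mod 47); (43|47)=-1, (12|47)=+1; sign (−1)^0·-1^0·+1^2 = +1.
(a,b)_3: α=0, u≡2; β=1, v≡1 (mod 3); (2|3)=-1, (1|3)=+1; sign (−1)^0·-1^1·+1^0 = -1.
|Ram(5, -4290)| = 4, even; anisotropic at {2, 3, 5, 13}.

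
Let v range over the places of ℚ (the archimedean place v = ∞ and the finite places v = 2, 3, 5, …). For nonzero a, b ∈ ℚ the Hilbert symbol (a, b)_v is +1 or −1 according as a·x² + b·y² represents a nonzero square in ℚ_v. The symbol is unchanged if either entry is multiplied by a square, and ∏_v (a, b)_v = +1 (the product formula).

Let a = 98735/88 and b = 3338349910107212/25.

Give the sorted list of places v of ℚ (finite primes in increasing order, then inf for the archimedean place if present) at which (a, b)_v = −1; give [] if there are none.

[2, 5, 11, 13, 19, 29]

(a, b) ≡ (44330, 7163) mod (ℚ^×)²; places V = {2, 5, 7, 11, 13, 19, 29, 31, ∞}.
(a,b)_5: α=1, u≡4; β=-2, v≡2 (mod 5); (4|5)=+1, (2|5)=-1; sign (−1)^0·+1^-2·-1^1 = -1.
(a,b)_13: α=1, u≡12; β=3, v≡2 (mod 13); (12|13)=+1, (2|13)=-1; sign (−1)^0·+1^3·-1^1 = -1.
(a,b)_19: α=0, u≡12; β=1, v≡4 (mod 19); (12|19)=-1, (4|19)=+1; sign (−1)^0·-1^1·+1^0 = -1.
(a,b)_29: α=0, u≡19; β=1, v≡12 (mod 29); (19|29)=-1, (12|29)=-1; sign (−1)^0·-1^1·-1^0 = -1.
(a,b)_7: α=2, u≡5; β=2, v≡2 (mod 7); (5|7)=-1, (2|7)=+1; sign (−1)^0·-1^2·+1^2 = +1.
(a,b)_31: α=1, u≡14; β=2, v≡14 (mod 31); (14|31)=+1, (14|31)=+1; sign (−1)^0·+1^2·+1^1 = +1.
(a,b)_∞: sgn(44330)=+, sgn(7163)=+, so +1.
(a,b)_2: α=-3, β=2; u≡5, v≡3 (mod 8); ε(u)ε(v)=0·1, αω(v)=-3·1, βω(u)=2·1; sum ≡ 1  ⇒  -1.
(a,b)_11: α=-1, u≡4; β=4, v≡8 (mod 11); (4|11)=+1, (8|11)=-1; sign (−1)^0·+1^4·-1^-1 = -1.
|Ram(44330, 7163)| = 6, even; anisotropic at {2, 5, 11, 13, 19, 29}.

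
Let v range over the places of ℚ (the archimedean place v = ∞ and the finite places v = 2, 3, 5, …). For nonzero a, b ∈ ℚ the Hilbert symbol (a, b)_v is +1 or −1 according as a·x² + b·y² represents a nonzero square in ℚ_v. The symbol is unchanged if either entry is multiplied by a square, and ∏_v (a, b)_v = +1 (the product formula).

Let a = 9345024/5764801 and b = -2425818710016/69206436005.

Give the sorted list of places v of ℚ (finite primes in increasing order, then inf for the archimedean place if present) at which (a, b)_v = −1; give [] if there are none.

[]

(a, b) ≡ (6, -5) mod (ℚ^×)²; places V = {2, 3, 5, 7, 13, ∞}.
(a,b)_5: α=0, u≡4; β=-1, v≡4 (mod 5); (4|5)=+1, (4|5)=+1; sign (−1)^0·+1^-1·+1^0 = +1.
(a,b)_2: α=11, β=20; u≡3, v≡3 (mod 8); ε(u)ε(v)=1·1, αω(v)=11·1, βω(u)=20·1; sum ≡ 0  ⇒  +1.
(a,b)_7: α=-8, u≡3; β=-12, v≡1 (mod 7); (3|7)=-1, (1|7)=+1; sign (−1)^0·-1^-12·+1^-8 = +1.
(a,b)_3: α=3, u≡2; β=4, v≡1 (mod 3); (2|3)=-1, (1|3)=+1; sign (−1)^0·-1^4·+1^3 = +1.
(a,b)_13: α=2, u≡11; β=4, v≡5 (mod 13); (11|13)=-1, (5|13)=-1; sign (−1)^0·-1^4·-1^2 = +1.
(a,b)_∞: sgn(6)=+, sgn(-5)=−, so +1.
Every local symbol is +1, so the conic 6·x² + -5·y² = z² has ℚ_v-points for all v and hence a ℚ-point; (a, b / ℚ) ≅ M_2(ℚ).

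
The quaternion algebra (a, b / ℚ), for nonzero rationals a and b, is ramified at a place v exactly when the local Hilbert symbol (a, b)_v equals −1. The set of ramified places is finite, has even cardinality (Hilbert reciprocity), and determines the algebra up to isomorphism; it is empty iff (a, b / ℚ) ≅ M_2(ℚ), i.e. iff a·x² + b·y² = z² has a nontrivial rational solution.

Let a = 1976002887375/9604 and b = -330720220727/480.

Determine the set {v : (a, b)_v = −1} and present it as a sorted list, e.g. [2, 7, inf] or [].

[2, 5, 31, 47]

Mod squares: a ≡ 896055, b ≡ -15810. Check v ∈ {∞, 2, 3, 5, 7, 11, 13, 17, 31, 41, 47}.
v=3: a=3^7·(≡2), b=3^-1·(≡1) mod 3; (2|3)=-1, (1|3)=+1; (−1)^{7·-1·1}·(-1)^-1·(+1)^7 = +1.
v=2: v_2(a)=-2, v_2(b)=-5; units ≡ 7, 7 (mod 8); ε·ε+αω+βω = 1·1+-2·0+-5·0 ≡ 1  ⇒  (a,b)_2 = -1.
v=31: a=31^1·(≡27), b=31^1·(≡27) mod 31; (27|31)=-1, (27|31)=-1; (−1)^{1·1·15}·(-1)^1·(-1)^1 = -1.
v=5: a=5^3·(≡1), b=5^-1·(≡3) mod 5; (1|5)=+1, (3|5)=-1; (−1)^{3·-1·2}·(+1)^-1·(-1)^3 = -1.
v=41: a=41^1·(≡8), b=41^2·(≡33) mod 41; (8|41)=+1, (33|41)=+1; (−1)^{1·2·20}·(+1)^2·(+1)^1 = +1.
v=11: a=11^2·(≡10), b=11^0·(≡7) mod 11; (10|11)=-1, (7|11)=-1; (−1)^{2·0·5}·(-1)^0·(-1)^2 = +1.
v=∞: 896055 > 0 and -15810 < 0  ⇒  (a,b)_∞ = +1.
v=7: a=7^-4·(≡5), b=7^0·(≡5) mod 7; (5|7)=-1, (5|7)=-1; (−1)^{-4·0·3}·(-1)^0·(-1)^-4 = +1.
v=17: a=17^0·(≡13), b=17^1·(≡7) mod 17; (13|17)=+1, (7|17)=-1; (−1)^{0·1·8}·(+1)^1·(-1)^0 = +1.
v=13: a=13^0·(≡1), b=13^2·(≡11) mod 13; (1|13)=+1, (11|13)=-1; (−1)^{0·2·6}·(+1)^2·(-1)^0 = +1.
v=47: a=47^1·(≡13), b=47^2·(≡26) mod 47; (13|47)=-1, (26|47)=-1; (−1)^{1·2·23}·(-1)^2·(-1)^1 = -1.
Ram(896055, -15810) = {2, 5, 31, 47}; no ℚ_2-point on the conic.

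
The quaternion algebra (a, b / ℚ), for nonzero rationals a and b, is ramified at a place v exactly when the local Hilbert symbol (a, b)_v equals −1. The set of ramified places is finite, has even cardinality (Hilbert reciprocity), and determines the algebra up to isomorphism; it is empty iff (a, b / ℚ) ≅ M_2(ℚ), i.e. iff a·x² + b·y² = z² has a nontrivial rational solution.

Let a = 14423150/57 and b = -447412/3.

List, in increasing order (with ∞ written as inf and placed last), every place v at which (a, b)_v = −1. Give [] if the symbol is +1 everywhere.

Mod squares: a ≡ 798, b ≡ -399. Check v ∈ {∞, 2, 3, 5, 7, 19, 29}.
v=∞: 798 > 0 and -399 < 0  ⇒  (a,b)_∞ = +1.
v=3: a=3^-1·(≡2), b=3^-1·(≡2) mod 3; (2|3)=-1, (2|3)=-1; (−1)^{-1·-1·1}·(-1)^-1·(-1)^-1 = -1.
v=29: a=29^2·(≡18), b=29^2·(≡16) mod 29; (18|29)=-1, (16|29)=+1; (−1)^{2·2·14}·(-1)^2·(+1)^2 = +1.
v=19: a=19^-1·(≡1), b=19^1·(≡4) mod 19; (1|19)=+1, (4|19)=+1; (−1)^{-1·1·9}·(+1)^1·(+1)^-1 = -1.
v=7: a=7^3·(≡1), b=7^1·(≡5) mod 7; (1|7)=+1, (5|7)=-1; (−1)^{3·1·3}·(+1)^1·(-1)^3 = +1.
v=2: v_2(a)=1, v_2(b)=2; units ≡ 7, 1 (mod 8); ε·ε+αω+βω = 1·0+1·0+2·0 ≡ 0  ⇒  (a,b)_2 = +1.
v=5: a=5^2·(≡3), b=5^0·(≡1) mod 5; (3|5)=-1, (1|5)=+1; (−1)^{2·0·2}·(-1)^0·(+1)^2 = +1.
Ram(798, -399) = {3, 19}; no ℚ_3-point on the conic.

[3, 19]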